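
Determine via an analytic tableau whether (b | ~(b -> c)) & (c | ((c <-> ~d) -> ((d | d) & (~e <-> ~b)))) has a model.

Satisfiable

Initial set: {((b | ~(b -> c)) & (c | ((c <-> ~d) -> ((d | d) & (~e <-> ~b)))))}.
((b | ~(b -> c)) & (c | ((c <-> ~d) -> ((d | d) & (~e <-> ~b))))): α-rule — add (b | ~(b -> c)), (c | ((c <-> ~d) -> ((d | d) & (~e <-> ~b)))).
(b | ~(b -> c)): β-rule — branch into b  //  ~(b -> c).
  branch 1 (add b):
    (c | ((c <-> ~d) -> ((d | d) & (~e <-> ~b)))): β-rule — branch into c  //  ((c <-> ~d) -> ((d | d) & (~e <-> ~b))).
      branch 1.1 (add c):
        ○ open, literals {b=1, c=1}.
      branch 1.2 (add ((c <-> ~d) -> ((d | d) & (~e <-> ~b)))):
        ((c <-> ~d) -> ((d | d) & (~e <-> ~b))): β-rule — branch into ~(c <-> ~d)  //  ((d | d) & (~e <-> ~b)).
          branch 1.2.1 (add ~(c <-> ~d)):
            ~(c <-> ~d): β-rule — branch into c, ~~d  //  ~c, ~d.
              branch 1.2.1.1 (add c, ~~d):
                ○ open, literals {b=1, c=1, d=1}.
              branch 1.2.1.2 (add ~c, ~d):
                ○ open, literals {b=1, c=0, d=0}.
          branch 1.2.2 (add ((d | d) & (~e <-> ~b))):
            ((d | d) & (~e <-> ~b)): α-rule — add (d | d), (~e <-> ~b).
            (d | d): β-rule — branch into d  //  d.
              branch 1.2.2.1 (add d):
                (~e <-> ~b): β-rule — branch into ~e, ~b  //  ~~e, ~~b.
                  branch 1.2.2.1.1 (add ~e, ~b):
                    × closes — contains both b and ~b.
                  branch 1.2.2.1.2 (add ~~e, ~~b):
                    ○ open, literals {b=1, d=1, e=1}.
              branch 1.2.2.2 (add d):
                (~e <-> ~b): β-rule — branch into ~e, ~b  //  ~~e, ~~b.
                  branch 1.2.2.2.1 (add ~e, ~b):
                    × closes — contains both b and ~b.
                  branch 1.2.2.2.2 (add ~~e, ~~b):
                    ○ open, literals {b=1, d=1, e=1}.
  branch 2 (add ~(b -> c)):
    ~(b -> c): α-rule — add b, ~c.
    (c | ((c <-> ~d) -> ((d | d) & (~e <-> ~b)))): β-rule — branch into c  //  ((c <-> ~d) -> ((d | d) & (~e <-> ~b))).
      branch 2.1 (add c):
        × closes — contains both c and ~c.
      branch 2.2 (add ((c <-> ~d) -> ((d | d) & (~e <-> ~b)))):
        ((c <-> ~d) -> ((d | d) & (~e <-> ~b))): β-rule — branch into ~(c <-> ~d)  //  ((d | d) & (~e <-> ~b)).
          branch 2.2.1 (add ~(c <-> ~d)):
            ~(c <-> ~d): β-rule — branch into c, ~~d  //  ~c, ~d.
              branch 2.2.1.1 (add c, ~~d):
                × closes — contains both c and ~c.
              branch 2.2.1.2 (add ~c, ~d):
                ○ open, literals {b=1, c=0, d=0}.
          branch 2.2.2 (add ((d | d) & (~e <-> ~b))):
            ((d | d) & (~e <-> ~b)): α-rule — add (d | d), (~e <-> ~b).
            (d | d): β-rule — branch into d  //  d.
              branch 2.2.2.1 (add d):
                (~e <-> ~b): β-rule — branch into ~e, ~b  //  ~~e, ~~b.
                  branch 2.2.2.1.1 (add ~e, ~b):
                    × closes — contains both b and ~b.
                  branch 2.2.2.1.2 (add ~~e, ~~b):
                    ○ open, literals {b=1, c=0, d=1, e=1}.
              branch 2.2.2.2 (add d):
                (~e <-> ~b): β-rule — branch into ~e, ~b  //  ~~e, ~~b.
                  branch 2.2.2.2.1 (add ~e, ~b):
                    × closes — contains both b and ~b.
                  branch 2.2.2.2.2 (add ~~e, ~~b):
                    ○ open, literals {b=1, c=0, d=1, e=1}.
6 branches closed, 8 open.
An open branch gives a satisfying assignment: b=1, c=1.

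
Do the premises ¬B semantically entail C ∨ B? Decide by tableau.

No

Initial set: {¬B; ¬(C ∨ B)}.
¬(C ∨ B): α-rule — add ¬C, ¬B.
○ open, literals {B=0, C=0}.
0 branches closed, 1 open.
An open branch gives a countermodel: B=0, C=0 (unmentioned atoms arbitrary); the premises hold there but the conclusion fails.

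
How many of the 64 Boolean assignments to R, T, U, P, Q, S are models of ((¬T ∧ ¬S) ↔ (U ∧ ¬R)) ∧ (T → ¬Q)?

28

Initial set: {T (((¬T ∧ ¬S) ↔ (U ∧ ¬R)) ∧ (T → ¬Q))}.
T (((¬T ∧ ¬S) ↔ (U ∧ ¬R)) ∧ (T → ¬Q)): α-rule — add T ((¬T ∧ ¬S) ↔ (U ∧ ¬R)), T (T → ¬Q).
T ((¬T ∧ ¬S) ↔ (U ∧ ¬R)): β-rule — branch into T (¬T ∧ ¬S), T (U ∧ ¬R)  //  F (¬T ∧ ¬S), F (U ∧ ¬R).
  branch 1 (add T (¬T ∧ ¬S), T (U ∧ ¬R)):
    T (¬T ∧ ¬S): α-rule — add T ¬T, T ¬S.
    T (U ∧ ¬R): α-rule — add T U, T ¬R.
    T (T → ¬Q): β-rule — branch into F T  //  T ¬Q.
      branch 1.1 (add F T):
        ○ open, literals {R=F, S=F, T=F, U=T}.
      branch 1.2 (add T ¬Q):
        ○ open, literals {Q=F, R=F, S=F, T=F, U=T}.
  branch 2 (add F (¬T ∧ ¬S), F (U ∧ ¬R)):
    T (T → ¬Q): β-rule — branch into F T  //  T ¬Q.
      branch 2.1 (add F T):
        F (¬T ∧ ¬S): β-rule — branch into F ¬T  //  F ¬S.
          branch 2.1.1 (add F ¬T):
            × closes — contains both T and ¬T.
          branch 2.1.2 (add F ¬S):
            F (U ∧ ¬R): β-rule — branch into F U  //  F ¬R.
              branch 2.1.2.1 (add F U):
                ○ open, literals {S=T, T=F, U=F}.
              branch 2.1.2.2 (add F ¬R):
                ○ open, literals {R=T, S=T, T=F}.
      branch 2.2 (add T ¬Q):
        F (¬T ∧ ¬S): β-rule — branch into F ¬T  //  F ¬S.
          branch 2.2.1 (add F ¬T):
            F (U ∧ ¬R): β-rule — branch into F U  //  F ¬R.
              branch 2.2.1.1 (add F U):
                ○ open, literals {Q=F, T=T, U=F}.
              branch 2.2.1.2 (add F ¬R):
                ○ open, literals {Q=F, R=T, T=T}.
          branch 2.2.2 (add F ¬S):
            F (U ∧ ¬R): β-rule — branch into F U  //  F ¬R.
              branch 2.2.2.1 (add F U):
                ○ open, literals {Q=F, S=T, U=F}.
              branch 2.2.2.2 (add F ¬R):
                ○ open, literals {Q=F, R=T, S=T}.
1 branch closed, 8 open.
Each open branch fixes some atoms; the unmentioned ones are free. Counting distinct full assignments: branch {R=F, S=F, T=F, U=T} (P, Q) contributes 4 new; branch {Q=F, R=F, S=F, T=F, U=T} (P) contributes 0 new; branch {S=T, T=F, U=F} (R, P, Q) contributes 8 new; branch {R=T, S=T, T=F} (U, P, Q) contributes 4 new; branch {Q=F, T=T, U=F} (R, P, S) contributes 8 new; branch {Q=F, R=T, T=T} (U, P, S) contributes 4 new; branch {Q=F, S=T, U=F} (R, T, P) contributes 0 new; branch {Q=F, R=T, S=T} (T, U, P) contributes 0 new. Total: 28.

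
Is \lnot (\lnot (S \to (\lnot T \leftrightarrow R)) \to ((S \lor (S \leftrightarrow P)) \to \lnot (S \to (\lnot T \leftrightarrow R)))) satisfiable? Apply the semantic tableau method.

Unsatisfiable

Initial set: {\lnot (\lnot (S \to (\lnot T \leftrightarrow R)) \to ((S \lor (S \leftrightarrow P)) \to \lnot (S \to (\lnot T \leftrightarrow R))))}.
\lnot (\lnot (S \to (\lnot T \leftrightarrow R)) \to ((S \lor (S \leftrightarrow P)) \to \lnot (S \to (\lnot T \leftrightarrow R)))): α-rule — add \lnot (S \to (\lnot T \leftrightarrow R)), \lnot ((S \lor (S \leftrightarrow P)) \to \lnot (S \to (\lnot T \leftrightarrow R))).
\lnot (S \to (\lnot T \leftrightarrow R)): α-rule — add S, \lnot (\lnot T \leftrightarrow R).
\lnot ((S \lor (S \leftrightarrow P)) \to \lnot (S \to (\lnot T \leftrightarrow R))): α-rule — add (S \lor (S \leftrightarrow P)), \lnot \lnot (S \to (\lnot T \leftrightarrow R)).
\lnot (\lnot T \leftrightarrow R): β-rule — branch into \lnot T, \lnot R  //  \lnot \lnot T, R.
  branch 1 (add \lnot T, \lnot R):
    (S \lor (S \leftrightarrow P)): β-rule — branch into S  //  (S \leftrightarrow P).
      branch 1.1 (add S):
        \lnot \lnot (S \to (\lnot T \leftrightarrow R)): β-rule — branch into \lnot S  //  (\lnot T \leftrightarrow R).
          branch 1.1.1 (add \lnot S):
            × closes — contains both S and \lnot S.
          branch 1.1.2 (add (\lnot T \leftrightarrow R)):
            (\lnot T \leftrightarrow R): β-rule — branch into \lnot T, R  //  \lnot \lnot T, \lnot R.
              branch 1.1.2.1 (add \lnot T, R):
                × closes — contains both R and \lnot R.
              branch 1.1.2.2 (add \lnot \lnot T, \lnot R):
                × closes — contains both T and \lnot T.
      branch 1.2 (add (S \leftrightarrow P)):
        \lnot \lnot (S \to (\lnot T \leftrightarrow R)): β-rule — branch into \lnot S  //  (\lnot T \leftrightarrow R).
          branch 1.2.1 (add \lnot S):
            × closes — contains both S and \lnot S.
          branch 1.2.2 (add (\lnot T \leftrightarrow R)):
            (S \leftrightarrow P): β-rule — branch into S, P  //  \lnot S, \lnot P.
              branch 1.2.2.1 (add S, P):
                (\lnot T \leftrightarrow R): β-rule — branch into \lnot T, R  //  \lnot \lnot T, \lnot R.
                  branch 1.2.2.1.1 (add \lnot T, R):
                    × closes — contains both R and \lnot R.
                  branch 1.2.2.1.2 (add \lnot \lnot T, \lnot R):
                    × closes — contains both T and \lnot T.
              branch 1.2.2.2 (add \lnot S, \lnot P):
                × closes — contains both S and \lnot S.
  branch 2 (add \lnot \lnot T, R):
    (S \lor (S \leftrightarrow P)): β-rule — branch into S  //  (S \leftrightarrow P).
      branch 2.1 (add S):
        \lnot \lnot (S \to (\lnot T \leftrightarrow R)): β-rule — branch into \lnot S  //  (\lnot T \leftrightarrow R).
          branch 2.1.1 (add \lnot S):
            × closes — contains both S and \lnot S.
          branch 2.1.2 (add (\lnot T \leftrightarrow R)):
            (\lnot T \leftrightarrow R): β-rule — branch into \lnot T, R  //  \lnot \lnot T, \lnot R.
              branch 2.1.2.1 (add \lnot T, R):
                × closes — contains both T and \lnot T.
              branch 2.1.2.2 (add \lnot \lnot T, \lnot R):
                × closes — contains both R and \lnot R.
      branch 2.2 (add (S \leftrightarrow P)):
        \lnot \lnot (S \to (\lnot T \leftrightarrow R)): β-rule — branch into \lnot S  //  (\lnot T \leftrightarrow R).
          branch 2.2.1 (add \lnot S):
            × closes — contains both S and \lnot S.
          branch 2.2.2 (add (\lnot T \leftrightarrow R)):
            (S \leftrightarrow P): β-rule — branch into S, P  //  \lnot S, \lnot P.
              branch 2.2.2.1 (add S, P):
                (\lnot T \leftrightarrow R): β-rule — branch into \lnot T, R  //  \lnot \lnot T, \lnot R.
                  branch 2.2.2.1.1 (add \lnot T, R):
                    × closes — contains both T and \lnot T.
                  branch 2.2.2.1.2 (add \lnot \lnot T, \lnot R):
                    × closes — contains both R and \lnot R.
              branch 2.2.2.2 (add \lnot S, \lnot P):
                × closes — contains both S and \lnot S.
All 14 branches close.
Every branch closed; the formula is unsatisfiable.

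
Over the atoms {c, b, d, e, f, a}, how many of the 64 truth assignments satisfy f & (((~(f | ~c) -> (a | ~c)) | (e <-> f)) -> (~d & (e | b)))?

Initial set: {(f & (((~(f | ~c) -> (a | ~c)) | (e <-> f)) -> (~d & (e | b))))}.
(f & (((~(f | ~c) -> (a | ~c)) | (e <-> f)) -> (~d & (e | b)))): α-rule — add f, (((~(f | ~c) -> (a | ~c)) | (e <-> f)) -> (~d & (e | b))).
(((~(f | ~c) -> (a | ~c)) | (e <-> f)) -> (~d & (e | b))): β-rule — branch into ~((~(f | ~c) -> (a | ~c)) | (e <-> f))  //  (~d & (e | b)).
  branch 1 (add ~((~(f | ~c) -> (a | ~c)) | (e <-> f))):
    ~((~(f | ~c) -> (a | ~c)) | (e <-> f)): α-rule — add ~(~(f | ~c) -> (a | ~c)), ~(e <-> f).
    ~(~(f | ~c) -> (a | ~c)): α-rule — add ~(f | ~c), ~(a | ~c).
    ~(f | ~c): α-rule — add ~f, ~~c.
    × closes — contains both f and ~f.
  branch 2 (add (~d & (e | b))):
    (~d & (e | b)): α-rule — add ~d, (e | b).
    (e | b): β-rule — branch into e  //  b.
      branch 2.1 (add e):
        ○ open, literals {d=0, e=1, f=1}.
      branch 2.2 (add b):
        ○ open, literals {b=1, d=0, f=1}.
1 branch closed, 2 open.
Each open branch fixes some atoms; the unmentioned ones are free. Counting distinct full assignments: branch {d=0, e=1, f=1} (c, b, a) contributes 8 new; branch {b=1, d=0, f=1} (c, e, a) contributes 4 new. Total: 12.

12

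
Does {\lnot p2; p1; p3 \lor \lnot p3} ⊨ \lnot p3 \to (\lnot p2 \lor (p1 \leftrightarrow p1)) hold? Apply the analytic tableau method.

Initial set: {\lnot p2; p1; (p3 \lor \lnot p3); \lnot (\lnot p3 \to (\lnot p2 \lor (p1 \leftrightarrow p1)))}.
\lnot (\lnot p3 \to (\lnot p2 \lor (p1 \leftrightarrow p1))): α-rule — add \lnot p3, \lnot (\lnot p2 \lor (p1 \leftrightarrow p1)).
\lnot (\lnot p2 \lor (p1 \leftrightarrow p1)): α-rule — add \lnot \lnot p2, \lnot (p1 \leftrightarrow p1).
× closes — contains both p2 and \lnot p2.
All 1 branch closes.
Every branch closed, so the premises entail the conclusion.

Yes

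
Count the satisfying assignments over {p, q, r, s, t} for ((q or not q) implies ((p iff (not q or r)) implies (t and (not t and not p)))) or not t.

Initial set: {(((q or not q) implies ((p iff (not q or r)) implies (t and (not t and not p)))) or not t)}.
(((q or not q) implies ((p iff (not q or r)) implies (t and (not t and not p)))) or not t): β-rule — branch into ((q or not q) implies ((p iff (not q or r)) implies (t and (not t and not p))))  //  not t.
  branch 1 (add ((q or not q) implies ((p iff (not q or r)) implies (t and (not t and not p))))):
    ((q or not q) implies ((p iff (not q or r)) implies (t and (not t and not p)))): β-rule — branch into not (q or not q)  //  ((p iff (not q or r)) implies (t and (not t and not p))).
      branch 1.1 (add not (q or not q)):
        not (q or not q): α-rule — add not q, not not q.
        × closes — contains both q and not q.
      branch 1.2 (add ((p iff (not q or r)) implies (t and (not t and not p)))):
        ((p iff (not q or r)) implies (t and (not t and not p))): β-rule — branch into not (p iff (not q or r))  //  (t and (not t and not p)).
          branch 1.2.1 (add not (p iff (not q or r))):
            not (p iff (not q or r)): β-rule — branch into p, not (not q or r)  //  not p, (not q or r).
              branch 1.2.1.1 (add p, not (not q or r)):
                not (not q or r): α-rule — add not not q, not r.
                ○ open, literals {p=1, q=1, r=0}.
              branch 1.2.1.2 (add not p, (not q or r)):
                (not q or r): β-rule — branch into not q  //  r.
                  branch 1.2.1.2.1 (add not q):
                    ○ open, literals {p=0, q=0}.
                  branch 1.2.1.2.2 (add r):
                    ○ open, literals {p=0, r=1}.
          branch 1.2.2 (add (t and (not t and not p))):
            (t and (not t and not p)): α-rule — add t, (not t and not p).
            (not t and not p): α-rule — add not t, not p.
            × closes — contains both t and not t.
  branch 2 (add not t):
    ○ open, literals {t=0}.
2 branches closed, 4 open.
Each open branch fixes some atoms; the unmentioned ones are free. Counting distinct full assignments: branch {p=1, q=1, r=0} (s, t) contributes 4 new; branch {p=0, q=0} (r, s, t) contributes 8 new; branch {p=0, r=1} (q, s, t) contributes 4 new; branch {t=0} (p, q, r, s) contributes 8 new. Total: 24.

24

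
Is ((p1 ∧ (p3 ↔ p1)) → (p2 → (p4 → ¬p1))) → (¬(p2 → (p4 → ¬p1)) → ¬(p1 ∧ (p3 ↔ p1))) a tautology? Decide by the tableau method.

Valid

Assume the negation and expand:
Initial set: {¬(((p1 ∧ (p3 ↔ p1)) → (p2 → (p4 → ¬p1))) → (¬(p2 → (p4 → ¬p1)) → ¬(p1 ∧ (p3 ↔ p1))))}.
¬(((p1 ∧ (p3 ↔ p1)) → (p2 → (p4 → ¬p1))) → (¬(p2 → (p4 → ¬p1)) → ¬(p1 ∧ (p3 ↔ p1)))): α-rule — add ((p1 ∧ (p3 ↔ p1)) → (p2 → (p4 → ¬p1))), ¬(¬(p2 → (p4 → ¬p1)) → ¬(p1 ∧ (p3 ↔ p1))).
¬(¬(p2 → (p4 → ¬p1)) → ¬(p1 ∧ (p3 ↔ p1))): α-rule — add ¬(p2 → (p4 → ¬p1)), ¬¬(p1 ∧ (p3 ↔ p1)).
¬(p2 → (p4 → ¬p1)): α-rule — add p2, ¬(p4 → ¬p1).
¬¬(p1 ∧ (p3 ↔ p1)): α-rule — add p1, (p3 ↔ p1).
¬(p4 → ¬p1): α-rule — add p4, ¬¬p1.
((p1 ∧ (p3 ↔ p1)) → (p2 → (p4 → ¬p1))): β-rule — branch into ¬(p1 ∧ (p3 ↔ p1))  //  (p2 → (p4 → ¬p1)).
  branch 1 (add ¬(p1 ∧ (p3 ↔ p1))):
    (p3 ↔ p1): β-rule — branch into p3, p1  //  ¬p3, ¬p1.
      branch 1.1 (add p3, p1):
        ¬(p1 ∧ (p3 ↔ p1)): β-rule — branch into ¬p1  //  ¬(p3 ↔ p1).
          branch 1.1.1 (add ¬p1):
            × closes — contains both p1 and ¬p1.
          branch 1.1.2 (add ¬(p3 ↔ p1)):
            ¬(p3 ↔ p1): β-rule — branch into p3, ¬p1  //  ¬p3, p1.
              branch 1.1.2.1 (add p3, ¬p1):
                × closes — contains both p1 and ¬p1.
              branch 1.1.2.2 (add ¬p3, p1):
                × closes — contains both p3 and ¬p3.
      branch 1.2 (add ¬p3, ¬p1):
        × closes — contains both p1 and ¬p1.
  branch 2 (add (p2 → (p4 → ¬p1))):
    (p3 ↔ p1): β-rule — branch into p3, p1  //  ¬p3, ¬p1.
      branch 2.1 (add p3, p1):
        (p2 → (p4 → ¬p1)): β-rule — branch into ¬p2  //  (p4 → ¬p1).
          branch 2.1.1 (add ¬p2):
            × closes — contains both p2 and ¬p2.
          branch 2.1.2 (add (p4 → ¬p1)):
            (p4 → ¬p1): β-rule — branch into ¬p4  //  ¬p1.
              branch 2.1.2.1 (add ¬p4):
                × closes — contains both p4 and ¬p4.
              branch 2.1.2.2 (add ¬p1):
                × closes — contains both p1 and ¬p1.
      branch 2.2 (add ¬p3, ¬p1):
        × closes — contains both p1 and ¬p1.
All 8 branches close.
Every branch closed, so the negation is unsatisfiable and the formula is valid.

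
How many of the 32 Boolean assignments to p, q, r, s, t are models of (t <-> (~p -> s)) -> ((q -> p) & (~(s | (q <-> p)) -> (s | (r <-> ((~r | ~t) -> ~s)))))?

Initial set: {T ((t <-> (~p -> s)) -> ((q -> p) & (~(s | (q <-> p)) -> (s | (r <-> ((~r | ~t) -> ~s))))))}.
T ((t <-> (~p -> s)) -> ((q -> p) & (~(s | (q <-> p)) -> (s | (r <-> ((~r | ~t) -> ~s)))))): β-rule — branch into F (t <-> (~p -> s))  //  T ((q -> p) & (~(s | (q <-> p)) -> (s | (r <-> ((~r | ~t) -> ~s))))).
  branch 1 (add F (t <-> (~p -> s))):
    F (t <-> (~p -> s)): β-rule — branch into T t, F (~p -> s)  //  F t, T (~p -> s).
      branch 1.1 (add T t, F (~p -> s)):
        F (~p -> s): α-rule — add T ~p, F s.
        ○ open, literals {p=F, s=F, t=T}.
      branch 1.2 (add F t, T (~p -> s)):
        T (~p -> s): β-rule — branch into F ~p  //  T s.
          branch 1.2.1 (add F ~p):
            ○ open, literals {p=T, t=F}.
          branch 1.2.2 (add T s):
            ○ open, literals {s=T, t=F}.
  branch 2 (add T ((q -> p) & (~(s | (q <-> p)) -> (s | (r <-> ((~r | ~t) -> ~s)))))):
    T ((q -> p) & (~(s | (q <-> p)) -> (s | (r <-> ((~r | ~t) -> ~s))))): α-rule — add T (q -> p), T (~(s | (q <-> p)) -> (s | (r <-> ((~r | ~t) -> ~s)))).
    T (q -> p): β-rule — branch into F q  //  T p.
      branch 2.1 (add F q):
        T (~(s | (q <-> p)) -> (s | (r <-> ((~r | ~t) -> ~s)))): β-rule — branch into F ~(s | (q <-> p))  //  T (s | (r <-> ((~r | ~t) -> ~s))).
          branch 2.1.1 (add F ~(s | (q <-> p))):
            F ~(s | (q <-> p)): β-rule — branch into T s  //  T (q <-> p).
              branch 2.1.1.1 (add T s):
                ○ open, literals {q=F, s=T}.
              branch 2.1.1.2 (add T (q <-> p)):
                T (q <-> p): β-rule — branch into T q, T p  //  F q, F p.
                  branch 2.1.1.2.1 (add T q, T p):
                    × closes — contains both q and ~q.
                  branch 2.1.1.2.2 (add F q, F p):
                    ○ open, literals {p=F, q=F}.
          branch 2.1.2 (add T (s | (r <-> ((~r | ~t) -> ~s)))):
            T (s | (r <-> ((~r | ~t) -> ~s))): β-rule — branch into T s  //  T (r <-> ((~r | ~t) -> ~s)).
              branch 2.1.2.1 (add T s):
                ○ open, literals {q=F, s=T}.
              branch 2.1.2.2 (add T (r <-> ((~r | ~t) -> ~s))):
                T (r <-> ((~r | ~t) -> ~s)): β-rule — branch into T r, T ((~r | ~t) -> ~s)  //  F r, F ((~r | ~t) -> ~s).
                  branch 2.1.2.2.1 (add T r, T ((~r | ~t) -> ~s)):
                    T ((~r | ~t) -> ~s): β-rule — branch into F (~r | ~t)  //  T ~s.
                      branch 2.1.2.2.1.1 (add F (~r | ~t)):
                        F (~r | ~t): α-rule — add F ~r, F ~t.
                        ○ open, literals {q=F, r=T, t=T}.
                      branch 2.1.2.2.1.2 (add T ~s):
                        ○ open, literals {q=F, r=T, s=F}.
                  branch 2.1.2.2.2 (add F r, F ((~r | ~t) -> ~s)):
                    F ((~r | ~t) -> ~s): α-rule — add T (~r | ~t), F ~s.
                    T (~r | ~t): β-rule — branch into T ~r  //  T ~t.
                      branch 2.1.2.2.2.1 (add T ~r):
                        ○ open, literals {q=F, r=F, s=T}.
                      branch 2.1.2.2.2.2 (add T ~t):
                        ○ open, literals {q=F, r=F, s=T, t=F}.
      branch 2.2 (add T p):
        T (~(s | (q <-> p)) -> (s | (r <-> ((~r | ~t) -> ~s)))): β-rule — branch into F ~(s | (q <-> p))  //  T (s | (r <-> ((~r | ~t) -> ~s))).
          branch 2.2.1 (add F ~(s | (q <-> p))):
            F ~(s | (q <-> p)): β-rule — branch into T s  //  T (q <-> p).
              branch 2.2.1.1 (add T s):
                ○ open, literals {p=T, s=T}.
              branch 2.2.1.2 (add T (q <-> p)):
                T (q <-> p): β-rule — branch into T q, T p  //  F q, F p.
                  branch 2.2.1.2.1 (add T q, T p):
                    ○ open, literals {p=T, q=T}.
                  branch 2.2.1.2.2 (add F q, F p):
                    × closes — contains both p and ~p.
          branch 2.2.2 (add T (s | (r <-> ((~r | ~t) -> ~s)))):
            T (s | (r <-> ((~r | ~t) -> ~s))): β-rule — branch into T s  //  T (r <-> ((~r | ~t) -> ~s)).
              branch 2.2.2.1 (add T s):
                ○ open, literals {p=T, s=T}.
              branch 2.2.2.2 (add T (r <-> ((~r | ~t) -> ~s))):
                T (r <-> ((~r | ~t) -> ~s)): β-rule — branch into T r, T ((~r | ~t) -> ~s)  //  F r, F ((~r | ~t) -> ~s).
                  branch 2.2.2.2.1 (add T r, T ((~r | ~t) -> ~s)):
                    T ((~r | ~t) -> ~s): β-rule — branch into F (~r | ~t)  //  T ~s.
                      branch 2.2.2.2.1.1 (add F (~r | ~t)):
                        F (~r | ~t): α-rule — add F ~r, F ~t.
                        ○ open, literals {p=T, r=T, t=T}.
                      branch 2.2.2.2.1.2 (add T ~s):
                        ○ open, literals {p=T, r=T, s=F}.
                  branch 2.2.2.2.2 (add F r, F ((~r | ~t) -> ~s)):
                    F ((~r | ~t) -> ~s): α-rule — add T (~r | ~t), F ~s.
                    T (~r | ~t): β-rule — branch into T ~r  //  T ~t.
                      branch 2.2.2.2.2.1 (add T ~r):
                        ○ open, literals {p=T, r=F, s=T}.
                      branch 2.2.2.2.2.2 (add T ~t):
                        ○ open, literals {p=T, r=F, s=T, t=F}.
2 branches closed, 17 open.
Each open branch fixes some atoms; the unmentioned ones are free. Counting distinct full assignments: branch {p=F, s=F, t=T} (q, r) contributes 4 new; branch {p=T, t=F} (q, r, s) contributes 8 new; branch {s=T, t=F} (p, q, r) contributes 4 new; branch {q=F, s=T} (p, r, t) contributes 4 new; branch {p=F, q=F} (r, s, t) contributes 2 new; branch {q=F, s=T} (p, r, t) contributes 0 new; branch {q=F, r=T, t=T} (p, s) contributes 1 new; branch {q=F, r=T, s=F} (p, t) contributes 0 new; branch {q=F, r=F, s=T} (p, t) contributes 0 new; branch {q=F, r=F, s=T, t=F} (p) contributes 0 new; branch {p=T, s=T} (q, r, t) contributes 2 new; branch {p=T, q=T} (r, s, t) contributes 2 new; branch {p=T, s=T} (q, r, t) contributes 0 new; branch {p=T, r=T, t=T} (q, s) contributes 0 new; branch {p=T, r=T, s=F} (q, t) contributes 0 new; branch {p=T, r=F, s=T} (q, t) contributes 0 new; branch {p=T, r=F, s=T, t=F} (q) contributes 0 new. Total: 27.

27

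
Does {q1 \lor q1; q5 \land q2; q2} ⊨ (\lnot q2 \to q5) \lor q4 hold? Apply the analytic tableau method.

Initial set: {T (q1 \lor q1); T (q5 \land q2); T q2; F ((\lnot q2 \to q5) \lor q4)}.
T (q5 \land q2): α-rule — add T q5, T q2.
F ((\lnot q2 \to q5) \lor q4): α-rule — add F (\lnot q2 \to q5), F q4.
F (\lnot q2 \to q5): α-rule — add T \lnot q2, F q5.
× closes — contains both q2 and \lnot q2.
All 1 branch closes.
Every branch closed, so the premises entail the conclusion.

Yes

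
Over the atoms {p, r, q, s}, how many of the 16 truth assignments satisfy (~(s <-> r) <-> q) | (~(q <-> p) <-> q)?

Initial set: {T ((~(s <-> r) <-> q) | (~(q <-> p) <-> q))}.
T ((~(s <-> r) <-> q) | (~(q <-> p) <-> q)): β-rule — branch into T (~(s <-> r) <-> q)  //  T (~(q <-> p) <-> q).
  branch 1 (add T (~(s <-> r) <-> q)):
    T (~(s <-> r) <-> q): β-rule — branch into T ~(s <-> r), T q  //  F ~(s <-> r), F q.
      branch 1.1 (add T ~(s <-> r), T q):
        T ~(s <-> r): β-rule — branch into T s, F r  //  F s, T r.
          branch 1.1.1 (add T s, F r):
            ○ open, literals {q=1, r=0, s=1}.
          branch 1.1.2 (add F s, T r):
            ○ open, literals {q=1, r=1, s=0}.
      branch 1.2 (add F ~(s <-> r), F q):
        F ~(s <-> r): β-rule — branch into T s, T r  //  F s, F r.
          branch 1.2.1 (add T s, T r):
            ○ open, literals {q=0, r=1, s=1}.
          branch 1.2.2 (add F s, F r):
            ○ open, literals {q=0, r=0, s=0}.
  branch 2 (add T (~(q <-> p) <-> q)):
    T (~(q <-> p) <-> q): β-rule — branch into T ~(q <-> p), T q  //  F ~(q <-> p), F q.
      branch 2.1 (add T ~(q <-> p), T q):
        T ~(q <-> p): β-rule — branch into T q, F p  //  F q, T p.
          branch 2.1.1 (add T q, F p):
            ○ open, literals {p=0, q=1}.
          branch 2.1.2 (add F q, T p):
            × closes — contains both q and ~q.
      branch 2.2 (add F ~(q <-> p), F q):
        F ~(q <-> p): β-rule — branch into T q, T p  //  F q, F p.
          branch 2.2.1 (add T q, T p):
            × closes — contains both q and ~q.
          branch 2.2.2 (add F q, F p):
            ○ open, literals {p=0, q=0}.
2 branches closed, 6 open.
Each open branch fixes some atoms; the unmentioned ones are free. Counting distinct full assignments: branch {q=1, r=0, s=1} (p) contributes 2 new; branch {q=1, r=1, s=0} (p) contributes 2 new; branch {q=0, r=1, s=1} (p) contributes 2 new; branch {q=0, r=0, s=0} (p) contributes 2 new; branch {p=0, q=1} (r, s) contributes 2 new; branch {p=0, q=0} (r, s) contributes 2 new. Total: 12.

12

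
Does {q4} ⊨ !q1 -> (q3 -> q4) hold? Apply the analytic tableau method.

Yes

Initial set: {q4; !(!q1 -> (q3 -> q4))}.
!(!q1 -> (q3 -> q4)): α-rule — add !q1, !(q3 -> q4).
!(q3 -> q4): α-rule — add q3, !q4.
× closes — contains both q4 and !q4.
All 1 branch closes.
Every branch closed, so the premises entail the conclusion.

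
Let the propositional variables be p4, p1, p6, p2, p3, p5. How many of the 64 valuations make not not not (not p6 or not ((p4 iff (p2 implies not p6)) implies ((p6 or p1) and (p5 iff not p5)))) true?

16

Initial set: {T not not not (not p6 or not ((p4 iff (p2 implies not p6)) implies ((p6 or p1) and (p5 iff not p5))))}.
T not not not (not p6 or not ((p4 iff (p2 implies not p6)) implies ((p6 or p1) and (p5 iff not p5)))): drop double negation, giving T not (not p6 or not ((p4 iff (p2 implies not p6)) implies ((p6 or p1) and (p5 iff not p5)))).
T not (not p6 or not ((p4 iff (p2 implies not p6)) implies ((p6 or p1) and (p5 iff not p5)))): α-rule — add F not p6, F not ((p4 iff (p2 implies not p6)) implies ((p6 or p1) and (p5 iff not p5))).
F not ((p4 iff (p2 implies not p6)) implies ((p6 or p1) and (p5 iff not p5))): β-rule — branch into F (p4 iff (p2 implies not p6))  //  T ((p6 or p1) and (p5 iff not p5)).
  branch 1 (add F (p4 iff (p2 implies not p6))):
    F (p4 iff (p2 implies not p6)): β-rule — branch into T p4, F (p2 implies not p6)  //  F p4, T (p2 implies not p6).
      branch 1.1 (add T p4, F (p2 implies not p6)):
        F (p2 implies not p6): α-rule — add T p2, F not p6.
        ○ open, literals {p2=true, p4=true, p6=true}.
      branch 1.2 (add F p4, T (p2 implies not p6)):
        T (p2 implies not p6): β-rule — branch into F p2  //  T not p6.
          branch 1.2.1 (add F p2):
            ○ open, literals {p2=false, p4=false, p6=true}.
          branch 1.2.2 (add T not p6):
            × closes — contains both p6 and not p6.
  branch 2 (add T ((p6 or p1) and (p5 iff not p5))):
    T ((p6 or p1) and (p5 iff not p5)): α-rule — add T (p6 or p1), T (p5 iff not p5).
    T (p6 or p1): β-rule — branch into T p6  //  T p1.
      branch 2.1 (add T p6):
        T (p5 iff not p5): β-rule — branch into T p5, T not p5  //  F p5, F not p5.
          branch 2.1.1 (add T p5, T not p5):
            × closes — contains both p5 and not p5.
          branch 2.1.2 (add F p5, F not p5):
            × closes — contains both p5 and not p5.
      branch 2.2 (add T p1):
        T (p5 iff not p5): β-rule — branch into T p5, T not p5  //  F p5, F not p5.
          branch 2.2.1 (add T p5, T not p5):
            × closes — contains both p5 and not p5.
          branch 2.2.2 (add F p5, F not p5):
            × closes — contains both p5 and not p5.
5 branches closed, 2 open.
Each open branch fixes some atoms; the unmentioned ones are free. Counting distinct full assignments: branch {p2=true, p4=true, p6=true} (p1, p3, p5) contributes 8 new; branch {p2=false, p4=false, p6=true} (p1, p3, p5) contributes 8 new. Total: 16.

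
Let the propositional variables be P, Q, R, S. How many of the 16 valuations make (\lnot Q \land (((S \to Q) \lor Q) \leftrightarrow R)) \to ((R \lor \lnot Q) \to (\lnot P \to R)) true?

15

Initial set: {((\lnot Q \land (((S \to Q) \lor Q) \leftrightarrow R)) \to ((R \lor \lnot Q) \to (\lnot P \to R)))}.
((\lnot Q \land (((S \to Q) \lor Q) \leftrightarrow R)) \to ((R \lor \lnot Q) \to (\lnot P \to R))): β-rule — branch into \lnot (\lnot Q \land (((S \to Q) \lor Q) \leftrightarrow R))  //  ((R \lor \lnot Q) \to (\lnot P \to R)).
  branch 1 (add \lnot (\lnot Q \land (((S \to Q) \lor Q) \leftrightarrow R))):
    \lnot (\lnot Q \land (((S \to Q) \lor Q) \leftrightarrow R)): β-rule — branch into \lnot \lnot Q  //  \lnot (((S \to Q) \lor Q) \leftrightarrow R).
      branch 1.1 (add \lnot \lnot Q):
        ○ open, literals {Q=1}.
      branch 1.2 (add \lnot (((S \to Q) \lor Q) \leftrightarrow R)):
        \lnot (((S \to Q) \lor Q) \leftrightarrow R): β-rule — branch into ((S \to Q) \lor Q), \lnot R  //  \lnot ((S \to Q) \lor Q), R.
          branch 1.2.1 (add ((S \to Q) \lor Q), \lnot R):
            ((S \to Q) \lor Q): β-rule — branch into (S \to Q)  //  Q.
              branch 1.2.1.1 (add (S \to Q)):
                (S \to Q): β-rule — branch into \lnot S  //  Q.
                  branch 1.2.1.1.1 (add \lnot S):
                    ○ open, literals {R=0, S=0}.
                  branch 1.2.1.1.2 (add Q):
                    ○ open, literals {Q=1, R=0}.
              branch 1.2.1.2 (add Q):
                ○ open, literals {Q=1, R=0}.
          branch 1.2.2 (add \lnot ((S \to Q) \lor Q), R):
            \lnot ((S \to Q) \lor Q): α-rule — add \lnot (S \to Q), \lnot Q.
            \lnot (S \to Q): α-rule — add S, \lnot Q.
            ○ open, literals {Q=0, R=1, S=1}.
  branch 2 (add ((R \lor \lnot Q) \to (\lnot P \to R))):
    ((R \lor \lnot Q) \to (\lnot P \to R)): β-rule — branch into \lnot (R \lor \lnot Q)  //  (\lnot P \to R).
      branch 2.1 (add \lnot (R \lor \lnot Q)):
        \lnot (R \lor \lnot Q): α-rule — add \lnot R, \lnot \lnot Q.
        ○ open, literals {Q=1, R=0}.
      branch 2.2 (add (\lnot P \to R)):
        (\lnot P \to R): β-rule — branch into \lnot \lnot P  //  R.
          branch 2.2.1 (add \lnot \lnot P):
            ○ open, literals {P=1}.
          branch 2.2.2 (add R):
            ○ open, literals {R=1}.
0 branches closed, 8 open.
Each open branch fixes some atoms; the unmentioned ones are free. Counting distinct full assignments: branch {Q=1} (P, R, S) contributes 8 new; branch {R=0, S=0} (P, Q) contributes 2 new; branch {Q=1, R=0} (P, S) contributes 0 new; branch {Q=1, R=0} (P, S) contributes 0 new; branch {Q=0, R=1, S=1} (P) contributes 2 new; branch {Q=1, R=0} (P, S) contributes 0 new; branch {P=1} (Q, R, S) contributes 2 new; branch {R=1} (P, Q, S) contributes 1 new. Total: 15.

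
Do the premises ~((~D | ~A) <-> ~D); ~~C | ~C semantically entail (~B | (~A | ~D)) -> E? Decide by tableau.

No

Initial set: {~((~D | ~A) <-> ~D); (~~C | ~C); ~((~B | (~A | ~D)) -> E)}.
~((~B | (~A | ~D)) -> E): α-rule — add (~B | (~A | ~D)), ~E.
~((~D | ~A) <-> ~D): β-rule — branch into (~D | ~A), ~~D  //  ~(~D | ~A), ~D.
  branch 1 (add (~D | ~A), ~~D):
    (~~C | ~C): β-rule — branch into ~~C  //  ~C.
      branch 1.1 (add ~~C):
        ~~C: drop double negation, giving C.
        (~B | (~A | ~D)): β-rule — branch into ~B  //  (~A | ~D).
          branch 1.1.1 (add ~B):
            (~D | ~A): β-rule — branch into ~D  //  ~A.
              branch 1.1.1.1 (add ~D):
                × closes — contains both D and ~D.
              branch 1.1.1.2 (add ~A):
                ○ open, literals {A=0, B=0, C=1, D=1, E=0}.
          branch 1.1.2 (add (~A | ~D)):
            (~D | ~A): β-rule — branch into ~D  //  ~A.
              branch 1.1.2.1 (add ~D):
                × closes — contains both D and ~D.
              branch 1.1.2.2 (add ~A):
                (~A | ~D): β-rule — branch into ~A  //  ~D.
                  branch 1.1.2.2.1 (add ~A):
                    ○ open, literals {A=0, C=1, D=1, E=0}.
                  branch 1.1.2.2.2 (add ~D):
                    × closes — contains both D and ~D.
      branch 1.2 (add ~C):
        (~B | (~A | ~D)): β-rule — branch into ~B  //  (~A | ~D).
          branch 1.2.1 (add ~B):
            (~D | ~A): β-rule — branch into ~D  //  ~A.
              branch 1.2.1.1 (add ~D):
                × closes — contains both D and ~D.
              branch 1.2.1.2 (add ~A):
                ○ open, literals {A=0, B=0, C=0, D=1, E=0}.
          branch 1.2.2 (add (~A | ~D)):
            (~D | ~A): β-rule — branch into ~D  //  ~A.
              branch 1.2.2.1 (add ~D):
                × closes — contains both D and ~D.
              branch 1.2.2.2 (add ~A):
                (~A | ~D): β-rule — branch into ~A  //  ~D.
                  branch 1.2.2.2.1 (add ~A):
                    ○ open, literals {A=0, C=0, D=1, E=0}.
                  branch 1.2.2.2.2 (add ~D):
                    × closes — contains both D and ~D.
  branch 2 (add ~(~D | ~A), ~D):
    ~(~D | ~A): α-rule — add ~~D, ~~A.
    × closes — contains both D and ~D.
7 branches closed, 4 open.
An open branch gives a countermodel: A=0, B=0, C=1, D=1, E=0 (unmentioned atoms arbitrary); the premises hold there but the conclusion fails.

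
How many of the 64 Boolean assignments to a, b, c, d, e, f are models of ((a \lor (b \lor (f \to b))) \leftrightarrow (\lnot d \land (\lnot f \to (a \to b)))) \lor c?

46

Initial set: {T (((a \lor (b \lor (f \to b))) \leftrightarrow (\lnot d \land (\lnot f \to (a \to b)))) \lor c)}.
T (((a \lor (b \lor (f \to b))) \leftrightarrow (\lnot d \land (\lnot f \to (a \to b)))) \lor c): β-rule — branch into T ((a \lor (b \lor (f \to b))) \leftrightarrow (\lnot d \land (\lnot f \to (a \to b))))  //  T c.
  branch 1 (add T ((a \lor (b \lor (f \to b))) \leftrightarrow (\lnot d \land (\lnot f \to (a \to b))))):
    T ((a \lor (b \lor (f \to b))) \leftrightarrow (\lnot d \land (\lnot f \to (a \to b)))): β-rule — branch into T (a \lor (b \lor (f \to b))), T (\lnot d \land (\lnot f \to (a \to b)))  //  F (a \lor (b \lor (f \to b))), F (\lnot d \land (\lnot f \to (a \to b))).
      branch 1.1 (add T (a \lor (b \lor (f \to b))), T (\lnot d \land (\lnot f \to (a \to b)))):
        T (\lnot d \land (\lnot f \to (a \to b))): α-rule — add T \lnot d, T (\lnot f \to (a \to b)).
        T (a \lor (b \lor (f \to b))): β-rule — branch into T a  //  T (b \lor (f \to b)).
          branch 1.1.1 (add T a):
            T (\lnot f \to (a \to b)): β-rule — branch into F \lnot f  //  T (a \to b).
              branch 1.1.1.1 (add F \lnot f):
                ○ open, literals {a=true, d=false, f=true}.
              branch 1.1.1.2 (add T (a \to b)):
                T (a \to b): β-rule — branch into F a  //  T b.
                  branch 1.1.1.2.1 (add F a):
                    × closes — contains both a and \lnot a.
                  branch 1.1.1.2.2 (add T b):
                    ○ open, literals {a=true, b=true, d=false}.
          branch 1.1.2 (add T (b \lor (f \to b))):
            T (\lnot f \to (a \to b)): β-rule — branch into F \lnot f  //  T (a \to b).
              branch 1.1.2.1 (add F \lnot f):
                T (b \lor (f \to b)): β-rule — branch into T b  //  T (f \to b).
                  branch 1.1.2.1.1 (add T b):
                    ○ open, literals {b=true, d=false, f=true}.
                  branch 1.1.2.1.2 (add T (f \to b)):
                    T (f \to b): β-rule — branch into F f  //  T b.
                      branch 1.1.2.1.2.1 (add F f):
                        × closes — contains both f and \lnot f.
                      branch 1.1.2.1.2.2 (add T b):
                        ○ open, literals {b=true, d=false, f=true}.
              branch 1.1.2.2 (add T (a \to b)):
                T (b \lor (f \to b)): β-rule — branch into T b  //  T (f \to b).
                  branch 1.1.2.2.1 (add T b):
                    T (a \to b): β-rule — branch into F a  //  T b.
                      branch 1.1.2.2.1.1 (add F a):
                        ○ open, literals {a=false, b=true, d=false}.
                      branch 1.1.2.2.1.2 (add T b):
                        ○ open, literals {b=true, d=false}.
                  branch 1.1.2.2.2 (add T (f \to b)):
                    T (a \to b): β-rule — branch into F a  //  T b.
                      branch 1.1.2.2.2.1 (add F a):
                        T (f \to b): β-rule — branch into F f  //  T b.
                          branch 1.1.2.2.2.1.1 (add F f):
                            ○ open, literals {a=false, d=false, f=false}.
                          branch 1.1.2.2.2.1.2 (add T b):
                            ○ open, literals {a=false, b=true, d=false}.
                      branch 1.1.2.2.2.2 (add T b):
                        T (f \to b): β-rule — branch into F f  //  T b.
                          branch 1.1.2.2.2.2.1 (add F f):
                            ○ open, literals {b=true, d=false, f=false}.
                          branch 1.1.2.2.2.2.2 (add T b):
                            ○ open, literals {b=true, d=false}.
      branch 1.2 (add F (a \lor (b \lor (f \to b))), F (\lnot d \land (\lnot f \to (a \to b)))):
        F (a \lor (b \lor (f \to b))): α-rule — add F a, F (b \lor (f \to b)).
        F (b \lor (f \to b)): α-rule — add F b, F (f \to b).
        F (f \to b): α-rule — add T f, F b.
        F (\lnot d \land (\lnot f \to (a \to b))): β-rule — branch into F \lnot d  //  F (\lnot f \to (a \to b)).
          branch 1.2.1 (add F \lnot d):
            ○ open, literals {a=false, b=false, d=true, f=true}.
          branch 1.2.2 (add F (\lnot f \to (a \to b))):
            F (\lnot f \to (a \to b)): α-rule — add T \lnot f, F (a \to b).
            × closes — contains both f and \lnot f.
  branch 2 (add T c):
    ○ open, literals {c=true}.
3 branches closed, 12 open.
Each open branch fixes some atoms; the unmentioned ones are free. Counting distinct full assignments: branch {a=true, d=false, f=true} (b, c, e) contributes 8 new; branch {a=true, b=true, d=false} (c, e, f) contributes 4 new; branch {b=true, d=false, f=true} (a, c, e) contributes 4 new; branch {b=true, d=false, f=true} (a, c, e) contributes 0 new; branch {a=false, b=true, d=false} (c, e, f) contributes 4 new; branch {b=true, d=false} (a, c, e, f) contributes 0 new; branch {a=false, d=false, f=false} (b, c, e) contributes 4 new; branch {a=false, b=true, d=false} (c, e, f) contributes 0 new; branch {b=true, d=false, f=false} (a, c, e) contributes 0 new; branch {b=true, d=false} (a, c, e, f) contributes 0 new; branch {a=false, b=false, d=true, f=true} (c, e) contributes 4 new; branch {c=true} (a, b, d, e, f) contributes 18 new. Total: 46.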